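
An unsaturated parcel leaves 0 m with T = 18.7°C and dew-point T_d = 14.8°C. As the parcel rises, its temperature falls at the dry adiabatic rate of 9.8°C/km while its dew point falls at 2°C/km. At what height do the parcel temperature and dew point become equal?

500 m

T and T_d converge at 9.8 − 2 = 7.8°C per km
Height above start = (18.7 − 14.8) / 7.8 = 0.5 km
LCL altitude = 0 m + 500 m = 500 m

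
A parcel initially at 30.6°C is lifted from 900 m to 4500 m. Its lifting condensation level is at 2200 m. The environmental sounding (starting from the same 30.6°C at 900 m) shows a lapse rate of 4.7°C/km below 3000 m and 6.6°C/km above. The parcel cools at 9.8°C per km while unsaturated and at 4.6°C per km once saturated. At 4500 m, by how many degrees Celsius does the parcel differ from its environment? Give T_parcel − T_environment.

Parcel:
  900–2200 m, dry: Δz = 1.3 km ⇒ ΔT = -12.74°C; T = 17.86°C
  2200–4500 m, saturated: Δz = 2.3 km ⇒ ΔT = -10.58°C; T = 7.28°C
Environment:
  900–3000 m, environment, lower layer: Δz = 2.1 km ⇒ ΔT = -9.87°C; T = 20.73°C
  3000–4500 m, environment, upper layer: Δz = 1.5 km ⇒ ΔT = -9.9°C; T = 10.83°C
T_parcel − T_env = 7.28 − 10.83 = -3.55°C

-3.55°C (parcel cooler than environment)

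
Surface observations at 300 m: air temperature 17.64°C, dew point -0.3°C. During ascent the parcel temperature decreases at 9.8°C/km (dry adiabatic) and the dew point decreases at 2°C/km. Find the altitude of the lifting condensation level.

2600 m

T and T_d converge at 9.8 − 2 = 7.8°C per km
Height above start = (17.64 − (-0.3)) / 7.8 = 2.3 km
LCL altitude = 300 m + 2300 m = 2600 m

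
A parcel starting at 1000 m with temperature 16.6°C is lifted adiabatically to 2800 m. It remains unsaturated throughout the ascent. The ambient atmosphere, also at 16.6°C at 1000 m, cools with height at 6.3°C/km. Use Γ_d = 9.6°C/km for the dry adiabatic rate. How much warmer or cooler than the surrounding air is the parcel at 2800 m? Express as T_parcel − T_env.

-5.94°C (parcel cooler than environment)

Parcel:
  Dry to 2800 m: -9.6 × 1.8 km = -17.28°C, so T = -0.68°C.
Environment:
  Environment to 2800 m: -6.3 × 1.8 km = -11.34°C, so T = 5.26°C.
T_parcel − T_env = -0.68 − 5.26 = -5.94°C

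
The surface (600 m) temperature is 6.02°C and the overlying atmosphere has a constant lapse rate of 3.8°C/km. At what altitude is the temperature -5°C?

Height above start = (6.02 − (-5)) / 3.8 = 2.9 km
Altitude = 600 m + 2900 m = 3500 m

3500 m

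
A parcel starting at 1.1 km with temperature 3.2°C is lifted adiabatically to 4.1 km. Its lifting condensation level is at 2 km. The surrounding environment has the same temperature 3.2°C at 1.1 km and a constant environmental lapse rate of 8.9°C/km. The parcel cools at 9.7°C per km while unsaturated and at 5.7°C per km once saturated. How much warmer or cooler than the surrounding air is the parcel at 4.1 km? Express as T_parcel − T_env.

+6°C (parcel warmer than environment)

Parcel:
  1100–2000 m, dry: Δz = 0.9 km ⇒ ΔT = -8.73°C; T = -5.53°C
  2000–4100 m, saturated: Δz = 2.1 km ⇒ ΔT = -11.97°C; T = -17.5°C
Environment:
  1100–4100 m, environment: Δz = 3 km ⇒ ΔT = -26.7°C; T = -23.5°C
T_parcel − T_env = -17.5 − (-23.5) = +6°C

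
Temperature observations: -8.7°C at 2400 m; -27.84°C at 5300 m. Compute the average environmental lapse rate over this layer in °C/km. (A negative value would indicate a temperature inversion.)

6.6°C/km

Γ = −ΔT/Δz = (-8.7 − (-27.84)) / (5300 − 2400) m
  = 19.14°C / 2.9 km = 6.6°C/km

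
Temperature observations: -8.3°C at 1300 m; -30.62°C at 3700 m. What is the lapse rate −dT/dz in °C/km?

Γ = −ΔT/Δz = (-8.3 − (-30.62)) / (3700 − 1300) m
  = 22.32°C / 2.4 km = 9.3°C/km

9.3°C/km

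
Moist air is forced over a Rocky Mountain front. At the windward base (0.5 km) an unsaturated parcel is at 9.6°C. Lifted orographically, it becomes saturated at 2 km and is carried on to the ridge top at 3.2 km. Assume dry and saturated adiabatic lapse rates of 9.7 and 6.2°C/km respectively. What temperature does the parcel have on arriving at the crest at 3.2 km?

-12.39°C

Dry to 2000 m: -9.7 × 1.5 km = -14.55°C, so T = -4.95°C.
Saturated to 3200 m: -6.2 × 1.2 km = -7.44°C, so T = -12.39°C.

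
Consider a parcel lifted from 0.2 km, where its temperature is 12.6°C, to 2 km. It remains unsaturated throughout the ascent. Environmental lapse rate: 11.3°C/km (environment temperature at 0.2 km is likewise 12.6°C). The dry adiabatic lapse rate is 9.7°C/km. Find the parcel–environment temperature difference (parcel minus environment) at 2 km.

+2.88°C (parcel warmer than environment)

Parcel:
  From 200 m to 2000 m (dry): cools by 9.7 × 1.8 = 17.46°C, giving -4.86°C.
Environment:
  From 200 m to 2000 m (environment): cools by 11.3 × 1.8 = 20.34°C, giving -7.74°C.
T_parcel − T_env = -4.86 − (-7.74) = +2.88°C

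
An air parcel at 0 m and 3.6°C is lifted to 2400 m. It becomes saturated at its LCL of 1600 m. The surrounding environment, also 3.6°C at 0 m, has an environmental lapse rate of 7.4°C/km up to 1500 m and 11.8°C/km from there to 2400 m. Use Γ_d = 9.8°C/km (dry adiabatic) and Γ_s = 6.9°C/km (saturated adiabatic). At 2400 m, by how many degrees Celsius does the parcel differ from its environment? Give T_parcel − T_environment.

+0.52°C (parcel warmer than environment)

Parcel:
  0–1600 m, dry: Δz = 1.6 km ⇒ ΔT = -15.68°C; T = -12.08°C
  1600–2400 m, saturated: Δz = 0.8 km ⇒ ΔT = -5.52°C; T = -17.6°C
Environment:
  0–1500 m, environment, lower layer: Δz = 1.5 km ⇒ ΔT = -11.1°C; T = -7.5°C
  1500–2400 m, environment, upper layer: Δz = 0.9 km ⇒ ΔT = -10.62°C; T = -18.12°C
T_parcel − T_env = -17.6 − (-18.12) = +0.52°C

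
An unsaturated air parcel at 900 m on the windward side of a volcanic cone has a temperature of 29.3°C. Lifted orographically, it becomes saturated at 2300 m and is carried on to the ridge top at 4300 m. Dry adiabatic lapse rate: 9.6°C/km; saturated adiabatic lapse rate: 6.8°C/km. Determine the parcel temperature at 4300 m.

2.26°C

900 → 2300 m (dry, 9.6°C/km): ΔT = -9.6 × 1.4 = -13.44°C → T = 15.86°C
2300 → 4300 m (saturated, 6.8°C/km): ΔT = -6.8 × 2 = -13.6°C → T = 2.26°C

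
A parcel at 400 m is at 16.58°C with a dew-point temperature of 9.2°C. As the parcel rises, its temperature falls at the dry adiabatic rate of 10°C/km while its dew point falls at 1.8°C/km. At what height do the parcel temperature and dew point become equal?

T and T_d converge at 10 − 1.8 = 8.2°C per km
Height above start = (16.58 − 9.2) / 8.2 = 0.9 km
LCL altitude = 400 m + 900 m = 1300 m

1300 m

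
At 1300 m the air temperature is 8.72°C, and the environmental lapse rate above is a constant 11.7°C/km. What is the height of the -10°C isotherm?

Height above start = (8.72 − (-10)) / 11.7 = 1.6 km
Altitude = 1300 m + 1600 m = 2900 m

2900 m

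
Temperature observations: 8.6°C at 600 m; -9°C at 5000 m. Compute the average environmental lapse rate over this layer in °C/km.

4°C/km

Γ = −ΔT/Δz = (8.6 − (-9)) / (5000 − 600) m
  = 17.6°C / 4.4 km = 4°C/km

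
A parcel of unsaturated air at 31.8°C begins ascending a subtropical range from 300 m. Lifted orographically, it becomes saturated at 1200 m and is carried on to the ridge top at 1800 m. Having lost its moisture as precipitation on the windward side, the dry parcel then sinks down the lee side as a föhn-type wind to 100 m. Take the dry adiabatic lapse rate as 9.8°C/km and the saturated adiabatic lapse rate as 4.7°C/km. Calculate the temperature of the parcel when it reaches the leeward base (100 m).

Dry to 1200 m: -9.8 × 0.9 km = -8.82°C, so T = 22.98°C.
Saturated to 1800 m: -4.7 × 0.6 km = -2.82°C, so T = 20.16°C.
Dry descent to 100 m: +9.8 × 1.7 km = +16.66°C, so T = 36.82°C.

36.82°C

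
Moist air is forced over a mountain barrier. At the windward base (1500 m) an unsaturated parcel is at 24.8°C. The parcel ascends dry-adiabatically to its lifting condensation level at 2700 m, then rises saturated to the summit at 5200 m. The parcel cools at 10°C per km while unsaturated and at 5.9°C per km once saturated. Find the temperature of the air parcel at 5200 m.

1500 → 2700 m (dry, 10°C/km): ΔT = -10 × 1.2 = -12°C → T = 12.8°C
2700 → 5200 m (saturated, 5.9°C/km): ΔT = -5.9 × 2.5 = -14.75°C → T = -1.95°C

-1.95°C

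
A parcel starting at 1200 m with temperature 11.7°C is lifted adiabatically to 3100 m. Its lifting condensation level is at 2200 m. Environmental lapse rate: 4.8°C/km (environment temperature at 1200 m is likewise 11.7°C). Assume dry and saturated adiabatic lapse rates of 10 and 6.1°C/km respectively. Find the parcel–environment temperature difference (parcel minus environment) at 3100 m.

Parcel:
  Dry to 2200 m: -10 × 1 km = -10°C, so T = 1.7°C.
  Saturated to 3100 m: -6.1 × 0.9 km = -5.49°C, so T = -3.79°C.
Environment:
  Environment to 3100 m: -4.8 × 1.9 km = -9.12°C, so T = 2.58°C.
T_parcel − T_env = -3.79 − 2.58 = -6.37°C

-6.37°C (parcel cooler than environment)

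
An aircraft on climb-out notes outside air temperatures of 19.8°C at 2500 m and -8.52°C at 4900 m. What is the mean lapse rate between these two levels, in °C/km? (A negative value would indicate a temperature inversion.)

Γ = −ΔT/Δz = (19.8 − (-8.52)) / (4900 − 2500) m
  = 28.32°C / 2.4 km = 11.8°C/km

11.8°C/km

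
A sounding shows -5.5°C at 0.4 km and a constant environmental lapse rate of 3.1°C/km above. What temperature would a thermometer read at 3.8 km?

Environmental to 3800 m: -3.1 × 3.4 km = -10.54°C, so T = -16.04°C.

-16.04°C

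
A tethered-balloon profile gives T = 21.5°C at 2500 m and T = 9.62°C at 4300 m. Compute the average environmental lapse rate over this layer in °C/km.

6.6°C/km

Γ = −ΔT/Δz = (21.5 − 9.62) / (4300 − 2500) m
  = 11.88°C / 1.8 km = 6.6°C/km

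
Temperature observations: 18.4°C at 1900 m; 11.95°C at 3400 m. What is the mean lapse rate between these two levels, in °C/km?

Γ = −ΔT/Δz = (18.4 − 11.95) / (3400 − 1900) m
  = 6.45°C / 1.5 km = 4.3°C/km

4.3°C/km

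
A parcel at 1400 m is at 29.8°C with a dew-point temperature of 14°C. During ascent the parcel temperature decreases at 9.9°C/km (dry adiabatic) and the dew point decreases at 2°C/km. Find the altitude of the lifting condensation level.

T and T_d converge at 9.9 − 2 = 7.9°C per km
Height above start = (29.8 − 14) / 7.9 = 2 km
LCL altitude = 1400 m + 2000 m = 3400 m

3400 m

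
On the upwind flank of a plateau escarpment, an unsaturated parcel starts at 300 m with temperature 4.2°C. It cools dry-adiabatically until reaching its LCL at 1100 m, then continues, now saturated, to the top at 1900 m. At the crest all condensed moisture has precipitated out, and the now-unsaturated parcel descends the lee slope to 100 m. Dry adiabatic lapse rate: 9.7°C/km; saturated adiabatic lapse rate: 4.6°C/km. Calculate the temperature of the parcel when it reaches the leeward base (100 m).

300 → 1100 m (dry, 9.7°C/km): ΔT = -9.7 × 0.8 = -7.76°C → T = -3.56°C
1100 → 1900 m (saturated, 4.6°C/km): ΔT = -4.6 × 0.8 = -3.68°C → T = -7.24°C
1900 → 100 m (dry descent, 9.7°C/km): ΔT = +9.7 × 1.8 = +17.46°C → T = 10.22°C

10.22°C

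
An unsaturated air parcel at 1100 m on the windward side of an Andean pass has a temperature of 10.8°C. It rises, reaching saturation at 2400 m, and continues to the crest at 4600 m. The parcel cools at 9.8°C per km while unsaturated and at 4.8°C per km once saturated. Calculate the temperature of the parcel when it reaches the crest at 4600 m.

-12.5°C

1100–2400 m, dry: Δz = 1.3 km ⇒ ΔT = -12.74°C; T = -1.94°C
2400–4600 m, saturated: Δz = 2.2 km ⇒ ΔT = -10.56°C; T = -12.5°C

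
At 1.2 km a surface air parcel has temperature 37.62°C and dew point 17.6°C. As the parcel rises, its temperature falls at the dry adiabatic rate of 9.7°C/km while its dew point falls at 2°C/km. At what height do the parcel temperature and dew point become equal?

T and T_d converge at 9.7 − 2 = 7.7°C per km
Height above start = (37.62 − 17.6) / 7.7 = 2.6 km
LCL altitude = 1200 m + 2600 m = 3800 m

3.8 km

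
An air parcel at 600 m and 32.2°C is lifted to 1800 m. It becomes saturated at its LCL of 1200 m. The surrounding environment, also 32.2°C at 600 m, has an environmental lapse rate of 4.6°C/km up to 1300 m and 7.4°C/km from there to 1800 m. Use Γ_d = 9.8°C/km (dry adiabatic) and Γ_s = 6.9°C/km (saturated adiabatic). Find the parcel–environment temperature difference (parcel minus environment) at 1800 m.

Parcel:
  600 → 1200 m (dry, 9.8°C/km): ΔT = -9.8 × 0.6 = -5.88°C → T = 26.32°C
  1200 → 1800 m (saturated, 6.9°C/km): ΔT = -6.9 × 0.6 = -4.14°C → T = 22.18°C
Environment:
  600 → 1300 m (environment, lower layer, 4.6°C/km): ΔT = -4.6 × 0.7 = -3.22°C → T = 28.98°C
  1300 → 1800 m (environment, upper layer, 7.4°C/km): ΔT = -7.4 × 0.5 = -3.7°C → T = 25.28°C
T_parcel − T_env = 22.18 − 25.28 = -3.1°C

-3.1°C (parcel cooler than environment)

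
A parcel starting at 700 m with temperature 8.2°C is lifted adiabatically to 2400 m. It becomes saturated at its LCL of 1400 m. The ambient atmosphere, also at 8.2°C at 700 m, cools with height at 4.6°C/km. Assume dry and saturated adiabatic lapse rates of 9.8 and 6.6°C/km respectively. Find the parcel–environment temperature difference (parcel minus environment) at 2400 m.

-5.64°C (parcel cooler than environment)

Parcel:
  700 → 1400 m (dry, 9.8°C/km): ΔT = -9.8 × 0.7 = -6.86°C → T = 1.34°C
  1400 → 2400 m (saturated, 6.6°C/km): ΔT = -6.6 × 1 = -6.6°C → T = -5.26°C
Environment:
  700 → 2400 m (environment, 4.6°C/km): ΔT = -4.6 × 1.7 = -7.82°C → T = 0.38°C
T_parcel − T_env = -5.26 − 0.38 = -5.64°C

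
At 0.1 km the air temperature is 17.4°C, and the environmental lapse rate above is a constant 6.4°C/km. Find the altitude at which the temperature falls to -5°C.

3.6 km

Height above start = (17.4 − (-5)) / 6.4 = 3.5 km
Altitude = 100 m + 3500 m = 3600 m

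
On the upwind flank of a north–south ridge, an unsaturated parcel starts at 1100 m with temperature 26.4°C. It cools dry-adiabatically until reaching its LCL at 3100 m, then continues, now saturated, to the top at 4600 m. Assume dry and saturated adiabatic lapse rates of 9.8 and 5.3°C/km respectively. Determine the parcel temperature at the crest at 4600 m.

-1.15°C

1100 → 3100 m (dry, 9.8°C/km): ΔT = -9.8 × 2 = -19.6°C → T = 6.8°C
3100 → 4600 m (saturated, 5.3°C/km): ΔT = -5.3 × 1.5 = -7.95°C → T = -1.15°C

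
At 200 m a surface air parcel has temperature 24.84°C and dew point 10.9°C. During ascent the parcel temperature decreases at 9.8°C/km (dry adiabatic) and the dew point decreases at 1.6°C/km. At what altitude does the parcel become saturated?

1900 m

T and T_d converge at 9.8 − 1.6 = 8.2°C per km
Height above start = (24.84 − 10.9) / 8.2 = 1.7 km
LCL altitude = 200 m + 1700 m = 1900 m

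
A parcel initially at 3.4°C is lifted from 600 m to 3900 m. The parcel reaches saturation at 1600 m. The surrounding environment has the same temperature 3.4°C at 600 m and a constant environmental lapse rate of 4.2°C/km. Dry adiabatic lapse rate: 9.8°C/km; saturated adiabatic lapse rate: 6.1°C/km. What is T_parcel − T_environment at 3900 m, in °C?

-9.97°C (parcel cooler than environment)

Parcel:
  From 600 m to 1600 m (dry): cools by 9.8 × 1 = 9.8°C, giving -6.4°C.
  From 1600 m to 3900 m (saturated): cools by 6.1 × 2.3 = 14.03°C, giving -20.43°C.
Environment:
  From 600 m to 3900 m (environment): cools by 4.2 × 3.3 = 13.86°C, giving -10.46°C.
T_parcel − T_env = -20.43 − (-10.46) = -9.97°C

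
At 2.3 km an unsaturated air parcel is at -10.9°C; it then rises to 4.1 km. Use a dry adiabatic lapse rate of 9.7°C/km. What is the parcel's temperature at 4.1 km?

From 2300 m to 4100 m (dry adiabatic): cools by 9.7 × 1.8 = 17.46°C, giving -28.36°C.

-28.36°C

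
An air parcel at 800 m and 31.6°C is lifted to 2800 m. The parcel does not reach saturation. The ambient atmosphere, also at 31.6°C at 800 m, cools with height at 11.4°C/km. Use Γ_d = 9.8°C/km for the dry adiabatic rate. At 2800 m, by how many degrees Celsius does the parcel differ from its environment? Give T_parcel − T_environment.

+3.2°C (parcel warmer than environment)

Parcel:
  800–2800 m, dry: Δz = 2 km ⇒ ΔT = -19.6°C; T = 12°C
Environment:
  800–2800 m, environment: Δz = 2 km ⇒ ΔT = -22.8°C; T = 8.8°C
T_parcel − T_env = 12 − 8.8 = +3.2°C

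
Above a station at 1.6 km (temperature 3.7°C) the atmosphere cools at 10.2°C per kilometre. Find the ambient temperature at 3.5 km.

-15.68°C

From 1600 m to 3500 m (environmental): cools by 10.2 × 1.9 = 19.38°C, giving -15.68°C.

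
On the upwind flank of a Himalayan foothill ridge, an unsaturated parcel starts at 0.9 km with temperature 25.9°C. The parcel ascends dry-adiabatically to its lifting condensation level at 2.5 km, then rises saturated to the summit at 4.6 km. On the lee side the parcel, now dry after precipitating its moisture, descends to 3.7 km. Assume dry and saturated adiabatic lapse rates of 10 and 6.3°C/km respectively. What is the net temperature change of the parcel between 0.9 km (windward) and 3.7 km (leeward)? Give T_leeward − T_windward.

-20.23°C

Dry to 2500 m: -10 × 1.6 km = -16°C, so T = 9.9°C.
Saturated to 4600 m: -6.3 × 2.1 km = -13.23°C, so T = -3.33°C.
Dry descent to 3700 m: +10 × 0.9 km = +9°C, so T = 5.67°C.
Net change vs windward start: 5.67 − 25.9 = -20.23°C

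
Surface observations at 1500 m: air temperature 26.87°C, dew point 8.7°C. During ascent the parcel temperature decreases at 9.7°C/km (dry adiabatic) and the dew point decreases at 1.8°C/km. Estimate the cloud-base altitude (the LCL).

T and T_d converge at 9.7 − 1.8 = 7.9°C per km
Height above start = (26.87 − 8.7) / 7.9 = 2.3 km
LCL altitude = 1500 m + 2300 m = 3800 m

3800 m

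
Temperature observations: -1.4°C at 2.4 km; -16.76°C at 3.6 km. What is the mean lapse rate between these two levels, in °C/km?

12.8°C/km

Γ = −ΔT/Δz = (-1.4 − (-16.76)) / (3600 − 2400) m
  = 15.36°C / 1.2 km = 12.8°C/km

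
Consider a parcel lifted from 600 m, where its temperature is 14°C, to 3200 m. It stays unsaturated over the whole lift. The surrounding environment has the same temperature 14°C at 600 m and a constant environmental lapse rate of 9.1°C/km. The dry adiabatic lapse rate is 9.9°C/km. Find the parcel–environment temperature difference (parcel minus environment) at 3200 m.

Parcel:
  Dry to 3200 m: -9.9 × 2.6 km = -25.74°C, so T = -11.74°C.
Environment:
  Environment to 3200 m: -9.1 × 2.6 km = -23.66°C, so T = -9.66°C.
T_parcel − T_env = -11.74 − (-9.66) = -2.08°C

-2.08°C (parcel cooler than environment)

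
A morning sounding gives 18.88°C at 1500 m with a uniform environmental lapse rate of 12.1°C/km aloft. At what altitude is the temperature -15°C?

4300 m

Height above start = (18.88 − (-15)) / 12.1 = 2.8 km
Altitude = 1500 m + 2800 m = 4300 m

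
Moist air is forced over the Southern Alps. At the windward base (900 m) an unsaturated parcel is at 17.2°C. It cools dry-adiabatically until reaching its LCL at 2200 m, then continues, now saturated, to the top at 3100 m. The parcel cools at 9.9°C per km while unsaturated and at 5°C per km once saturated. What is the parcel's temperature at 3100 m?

-0.17°C

900 → 2200 m (dry, 9.9°C/km): ΔT = -9.9 × 1.3 = -12.87°C → T = 4.33°C
2200 → 3100 m (saturated, 5°C/km): ΔT = -5 × 0.9 = -4.5°C → T = -0.17°C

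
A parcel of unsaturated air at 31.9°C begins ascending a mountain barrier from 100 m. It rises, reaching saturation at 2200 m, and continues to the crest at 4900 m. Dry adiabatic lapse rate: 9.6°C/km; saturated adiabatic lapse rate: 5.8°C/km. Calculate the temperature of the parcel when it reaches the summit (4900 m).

From 100 m to 2200 m (dry): cools by 9.6 × 2.1 = 20.16°C, giving 11.74°C.
From 2200 m to 4900 m (saturated): cools by 5.8 × 2.7 = 15.66°C, giving -3.92°C.

-3.92°C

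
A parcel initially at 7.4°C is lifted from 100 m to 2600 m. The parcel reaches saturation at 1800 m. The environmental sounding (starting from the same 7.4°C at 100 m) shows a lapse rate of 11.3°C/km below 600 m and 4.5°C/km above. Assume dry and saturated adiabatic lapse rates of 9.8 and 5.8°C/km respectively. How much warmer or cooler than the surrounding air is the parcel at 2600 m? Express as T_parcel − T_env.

Parcel:
  100–1800 m, dry: Δz = 1.7 km ⇒ ΔT = -16.66°C; T = -9.26°C
  1800–2600 m, saturated: Δz = 0.8 km ⇒ ΔT = -4.64°C; T = -13.9°C
Environment:
  100–600 m, environment, lower layer: Δz = 0.5 km ⇒ ΔT = -5.65°C; T = 1.75°C
  600–2600 m, environment, upper layer: Δz = 2 km ⇒ ΔT = -9°C; T = -7.25°C
T_parcel − T_env = -13.9 − (-7.25) = -6.65°C

-6.65°C (parcel cooler than environment)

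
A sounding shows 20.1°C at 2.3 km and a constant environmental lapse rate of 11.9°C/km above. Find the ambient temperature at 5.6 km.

From 2300 m to 5600 m (environmental): cools by 11.9 × 3.3 = 39.27°C, giving -19.17°C.

-19.17°C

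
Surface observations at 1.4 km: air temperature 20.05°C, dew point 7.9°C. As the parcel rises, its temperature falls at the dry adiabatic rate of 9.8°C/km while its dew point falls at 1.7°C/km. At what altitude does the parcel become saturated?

T and T_d converge at 9.8 − 1.7 = 8.1°C per km
Height above start = (20.05 − 7.9) / 8.1 = 1.5 km
LCL altitude = 1400 m + 1500 m = 2900 m

2.9 km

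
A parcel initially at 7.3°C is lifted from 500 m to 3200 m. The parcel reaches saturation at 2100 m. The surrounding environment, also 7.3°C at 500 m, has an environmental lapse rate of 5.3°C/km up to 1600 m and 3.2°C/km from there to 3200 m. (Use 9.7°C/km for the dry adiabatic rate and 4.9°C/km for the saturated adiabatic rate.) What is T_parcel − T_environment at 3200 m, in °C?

-9.96°C (parcel cooler than environment)

Parcel:
  Dry to 2100 m: -9.7 × 1.6 km = -15.52°C, so T = -8.22°C.
  Saturated to 3200 m: -4.9 × 1.1 km = -5.39°C, so T = -13.61°C.
Environment:
  Environment, lower layer to 1600 m: -5.3 × 1.1 km = -5.83°C, so T = 1.47°C.
  Environment, upper layer to 3200 m: -3.2 × 1.6 km = -5.12°C, so T = -3.65°C.
T_parcel − T_env = -13.61 − (-3.65) = -9.96°C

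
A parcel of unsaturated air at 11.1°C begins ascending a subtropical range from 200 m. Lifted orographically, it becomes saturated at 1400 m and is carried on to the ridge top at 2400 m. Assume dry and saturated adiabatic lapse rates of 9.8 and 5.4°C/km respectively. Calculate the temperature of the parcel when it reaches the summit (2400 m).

From 200 m to 1400 m (dry): cools by 9.8 × 1.2 = 11.76°C, giving -0.66°C.
From 1400 m to 2400 m (saturated): cools by 5.4 × 1 = 5.4°C, giving -6.06°C.

-6.06°C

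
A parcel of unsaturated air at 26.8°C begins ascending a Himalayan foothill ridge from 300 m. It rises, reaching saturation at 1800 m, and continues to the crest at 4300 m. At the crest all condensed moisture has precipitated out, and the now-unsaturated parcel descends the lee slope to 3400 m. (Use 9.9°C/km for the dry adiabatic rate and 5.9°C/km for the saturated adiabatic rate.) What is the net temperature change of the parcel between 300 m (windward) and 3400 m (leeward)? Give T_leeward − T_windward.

300 → 1800 m (dry, 9.9°C/km): ΔT = -9.9 × 1.5 = -14.85°C → T = 11.95°C
1800 → 4300 m (saturated, 5.9°C/km): ΔT = -5.9 × 2.5 = -14.75°C → T = -2.8°C
4300 → 3400 m (dry descent, 9.9°C/km): ΔT = +9.9 × 0.9 = +8.91°C → T = 6.11°C
Net change vs windward start: 6.11 − 26.8 = -20.69°C

-20.69°C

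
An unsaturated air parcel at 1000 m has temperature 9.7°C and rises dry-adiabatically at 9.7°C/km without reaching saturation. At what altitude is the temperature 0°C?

Height above start = (9.7 − 0) / 9.7 = 1 km
Altitude = 1000 m + 1000 m = 2000 m

2000 m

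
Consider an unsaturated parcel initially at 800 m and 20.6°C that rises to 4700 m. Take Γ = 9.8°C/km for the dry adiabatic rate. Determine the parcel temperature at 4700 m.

Dry adiabatic to 4700 m: -9.8 × 3.9 km = -38.22°C, so T = -17.62°C.

-17.62°C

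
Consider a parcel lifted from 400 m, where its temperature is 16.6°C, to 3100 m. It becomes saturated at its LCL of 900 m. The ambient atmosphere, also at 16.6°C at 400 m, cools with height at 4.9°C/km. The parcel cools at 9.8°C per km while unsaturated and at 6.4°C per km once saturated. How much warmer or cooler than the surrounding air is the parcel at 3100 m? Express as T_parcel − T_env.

-5.75°C (parcel cooler than environment)

Parcel:
  400–900 m, dry: Δz = 0.5 km ⇒ ΔT = -4.9°C; T = 11.7°C
  900–3100 m, saturated: Δz = 2.2 km ⇒ ΔT = -14.08°C; T = -2.38°C
Environment:
  400–3100 m, environment: Δz = 2.7 km ⇒ ΔT = -13.23°C; T = 3.37°C
T_parcel − T_env = -2.38 − 3.37 = -5.75°C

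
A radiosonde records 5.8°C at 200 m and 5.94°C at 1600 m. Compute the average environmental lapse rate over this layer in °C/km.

-0.1°C/km

Γ = −ΔT/Δz = (5.8 − 5.94) / (1600 − 200) m
  = -0.14°C / 1.4 km = -0.1°C/km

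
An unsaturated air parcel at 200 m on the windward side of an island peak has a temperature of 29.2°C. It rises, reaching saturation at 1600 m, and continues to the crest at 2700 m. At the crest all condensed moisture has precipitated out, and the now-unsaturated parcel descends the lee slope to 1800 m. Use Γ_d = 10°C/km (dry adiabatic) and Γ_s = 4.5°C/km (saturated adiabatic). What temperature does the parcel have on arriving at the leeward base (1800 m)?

From 200 m to 1600 m (dry): cools by 10 × 1.4 = 14°C, giving 15.2°C.
From 1600 m to 2700 m (saturated): cools by 4.5 × 1.1 = 4.95°C, giving 10.25°C.
From 2700 m to 1800 m (dry descent): warms by 10 × 0.9 = 9°C, giving 19.25°C.

19.25°C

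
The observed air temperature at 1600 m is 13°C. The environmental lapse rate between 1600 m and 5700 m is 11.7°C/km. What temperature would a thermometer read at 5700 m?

Environmental to 5700 m: -11.7 × 4.1 km = -47.97°C, so T = -34.97°C.

-34.97°C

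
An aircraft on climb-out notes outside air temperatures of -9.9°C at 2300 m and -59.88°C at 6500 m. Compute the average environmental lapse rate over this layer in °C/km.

11.9°C/km

Γ = −ΔT/Δz = (-9.9 − (-59.88)) / (6500 − 2300) m
  = 49.98°C / 4.2 km = 11.9°C/km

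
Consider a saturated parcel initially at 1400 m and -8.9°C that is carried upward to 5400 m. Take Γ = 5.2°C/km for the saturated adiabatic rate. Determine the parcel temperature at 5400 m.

-29.7°C

From 1400 m to 5400 m (saturated adiabatic): cools by 5.2 × 4 = 20.8°C, giving -29.7°C.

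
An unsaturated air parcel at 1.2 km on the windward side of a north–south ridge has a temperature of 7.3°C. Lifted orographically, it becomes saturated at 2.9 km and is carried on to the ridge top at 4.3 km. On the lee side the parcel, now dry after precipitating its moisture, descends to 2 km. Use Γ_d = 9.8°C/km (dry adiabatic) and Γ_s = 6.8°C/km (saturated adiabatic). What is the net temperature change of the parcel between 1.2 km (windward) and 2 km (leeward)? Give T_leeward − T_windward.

1200–2900 m, dry: Δz = 1.7 km ⇒ ΔT = -16.66°C; T = -9.36°C
2900–4300 m, saturated: Δz = 1.4 km ⇒ ΔT = -9.52°C; T = -18.88°C
4300–2000 m, dry descent: Δz = 2.3 km ⇒ ΔT = +22.54°C; T = 3.66°C
Net change vs windward start: 3.66 − 7.3 = -3.64°C

-3.64°C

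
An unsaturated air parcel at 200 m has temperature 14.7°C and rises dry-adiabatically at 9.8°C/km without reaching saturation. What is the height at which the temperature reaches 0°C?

Height above start = (14.7 − 0) / 9.8 = 1.5 km
Altitude = 200 m + 1500 m = 1700 m

1700 m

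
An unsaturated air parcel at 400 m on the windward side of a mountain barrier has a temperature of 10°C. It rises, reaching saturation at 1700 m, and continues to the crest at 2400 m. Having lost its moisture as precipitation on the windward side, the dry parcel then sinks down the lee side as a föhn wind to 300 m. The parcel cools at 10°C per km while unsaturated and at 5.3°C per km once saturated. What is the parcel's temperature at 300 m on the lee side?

14.29°C

From 400 m to 1700 m (dry): cools by 10 × 1.3 = 13°C, giving -3°C.
From 1700 m to 2400 m (saturated): cools by 5.3 × 0.7 = 3.71°C, giving -6.71°C.
From 2400 m to 300 m (dry descent): warms by 10 × 2.1 = 21°C, giving 14.29°C.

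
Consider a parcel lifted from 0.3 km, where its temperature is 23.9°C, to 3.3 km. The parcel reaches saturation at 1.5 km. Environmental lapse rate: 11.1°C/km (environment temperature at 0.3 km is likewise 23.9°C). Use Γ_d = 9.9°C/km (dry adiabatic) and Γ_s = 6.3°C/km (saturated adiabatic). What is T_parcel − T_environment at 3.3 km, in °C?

Parcel:
  300–1500 m, dry: Δz = 1.2 km ⇒ ΔT = -11.88°C; T = 12.02°C
  1500–3300 m, saturated: Δz = 1.8 km ⇒ ΔT = -11.34°C; T = 0.68°C
Environment:
  300–3300 m, environment: Δz = 3 km ⇒ ΔT = -33.3°C; T = -9.4°C
T_parcel − T_env = 0.68 − (-9.4) = +10.08°C

+10.08°C (parcel warmer than environment)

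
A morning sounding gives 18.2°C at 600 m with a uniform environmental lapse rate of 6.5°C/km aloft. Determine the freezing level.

3400 m

Height above start = (18.2 − 0) / 6.5 = 2.8 km
Altitude = 600 m + 2800 m = 3400 m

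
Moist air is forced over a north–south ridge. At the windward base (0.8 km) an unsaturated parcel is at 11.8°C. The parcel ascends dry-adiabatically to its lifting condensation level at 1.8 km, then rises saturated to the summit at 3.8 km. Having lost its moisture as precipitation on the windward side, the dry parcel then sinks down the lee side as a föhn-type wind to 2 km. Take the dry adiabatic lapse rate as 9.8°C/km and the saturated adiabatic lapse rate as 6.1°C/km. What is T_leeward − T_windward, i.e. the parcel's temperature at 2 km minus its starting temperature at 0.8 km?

-4.36°C

800 → 1800 m (dry, 9.8°C/km): ΔT = -9.8 × 1 = -9.8°C → T = 2°C
1800 → 3800 m (saturated, 6.1°C/km): ΔT = -6.1 × 2 = -12.2°C → T = -10.2°C
3800 → 2000 m (dry descent, 9.8°C/km): ΔT = +9.8 × 1.8 = +17.64°C → T = 7.44°C
Net change vs windward start: 7.44 − 11.8 = -4.36°C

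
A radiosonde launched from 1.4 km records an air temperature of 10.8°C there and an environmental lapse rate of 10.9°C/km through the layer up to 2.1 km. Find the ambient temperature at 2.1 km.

Environmental to 2100 m: -10.9 × 0.7 km = -7.63°C, so T = 3.17°C.

3.17°C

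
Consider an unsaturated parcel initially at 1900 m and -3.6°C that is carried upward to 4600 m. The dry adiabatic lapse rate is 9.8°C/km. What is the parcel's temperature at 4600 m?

-30.06°C

From 1900 m to 4600 m (dry adiabatic): cools by 9.8 × 2.7 = 26.46°C, giving -30.06°C.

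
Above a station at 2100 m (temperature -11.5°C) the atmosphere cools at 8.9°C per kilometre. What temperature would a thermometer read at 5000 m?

-37.31°C

From 2100 m to 5000 m (environmental): cools by 8.9 × 2.9 = 25.81°C, giving -37.31°C.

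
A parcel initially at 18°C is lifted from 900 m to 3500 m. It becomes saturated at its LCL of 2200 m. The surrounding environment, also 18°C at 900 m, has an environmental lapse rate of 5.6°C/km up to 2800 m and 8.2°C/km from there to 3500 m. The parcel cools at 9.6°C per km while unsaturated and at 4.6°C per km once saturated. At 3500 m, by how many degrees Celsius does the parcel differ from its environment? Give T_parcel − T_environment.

Parcel:
  900 → 2200 m (dry, 9.6°C/km): ΔT = -9.6 × 1.3 = -12.48°C → T = 5.52°C
  2200 → 3500 m (saturated, 4.6°C/km): ΔT = -4.6 × 1.3 = -5.98°C → T = -0.46°C
Environment:
  900 → 2800 m (environment, lower layer, 5.6°C/km): ΔT = -5.6 × 1.9 = -10.64°C → T = 7.36°C
  2800 → 3500 m (environment, upper layer, 8.2°C/km): ΔT = -8.2 × 0.7 = -5.74°C → T = 1.62°C
T_parcel − T_env = -0.46 − 1.62 = -2.08°C

-2.08°C (parcel cooler than environment)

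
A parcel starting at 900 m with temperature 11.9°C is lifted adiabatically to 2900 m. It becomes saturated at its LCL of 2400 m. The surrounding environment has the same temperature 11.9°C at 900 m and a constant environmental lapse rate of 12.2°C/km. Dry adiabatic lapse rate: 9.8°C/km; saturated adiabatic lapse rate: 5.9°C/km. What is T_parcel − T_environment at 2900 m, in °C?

+6.75°C (parcel warmer than environment)

Parcel:
  Dry to 2400 m: -9.8 × 1.5 km = -14.7°C, so T = -2.8°C.
  Saturated to 2900 m: -5.9 × 0.5 km = -2.95°C, so T = -5.75°C.
Environment:
  Environment to 2900 m: -12.2 × 2 km = -24.4°C, so T = -12.5°C.
T_parcel − T_env = -5.75 − (-12.5) = +6.75°C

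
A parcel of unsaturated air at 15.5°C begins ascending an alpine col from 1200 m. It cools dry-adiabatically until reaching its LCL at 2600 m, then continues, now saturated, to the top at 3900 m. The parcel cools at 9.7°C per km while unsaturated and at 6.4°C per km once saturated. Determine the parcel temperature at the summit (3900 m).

-6.4°C

From 1200 m to 2600 m (dry): cools by 9.7 × 1.4 = 13.58°C, giving 1.92°C.
From 2600 m to 3900 m (saturated): cools by 6.4 × 1.3 = 8.32°C, giving -6.4°C.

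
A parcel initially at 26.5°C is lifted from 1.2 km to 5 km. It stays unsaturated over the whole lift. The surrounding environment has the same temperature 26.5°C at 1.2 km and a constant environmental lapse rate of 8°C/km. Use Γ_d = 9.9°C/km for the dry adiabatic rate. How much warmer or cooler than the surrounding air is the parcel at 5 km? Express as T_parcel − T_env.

-7.22°C (parcel cooler than environment)

Parcel:
  From 1200 m to 5000 m (dry): cools by 9.9 × 3.8 = 37.62°C, giving -11.12°C.
Environment:
  From 1200 m to 5000 m (environment): cools by 8 × 3.8 = 30.4°C, giving -3.9°C.
T_parcel − T_env = -11.12 − (-3.9) = -7.22°C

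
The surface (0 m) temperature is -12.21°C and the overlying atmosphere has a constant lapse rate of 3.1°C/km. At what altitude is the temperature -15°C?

Height above start = (-12.21 − (-15)) / 3.1 = 0.9 km
Altitude = 0 m + 900 m = 900 m

900 m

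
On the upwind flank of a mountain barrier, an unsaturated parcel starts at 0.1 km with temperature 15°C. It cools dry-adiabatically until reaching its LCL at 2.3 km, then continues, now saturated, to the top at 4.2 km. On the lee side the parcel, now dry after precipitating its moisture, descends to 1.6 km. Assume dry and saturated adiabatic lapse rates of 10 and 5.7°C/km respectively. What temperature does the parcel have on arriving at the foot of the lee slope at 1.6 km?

8.17°C

From 100 m to 2300 m (dry): cools by 10 × 2.2 = 22°C, giving -7°C.
From 2300 m to 4200 m (saturated): cools by 5.7 × 1.9 = 10.83°C, giving -17.83°C.
From 4200 m to 1600 m (dry descent): warms by 10 × 2.6 = 26°C, giving 8.17°C.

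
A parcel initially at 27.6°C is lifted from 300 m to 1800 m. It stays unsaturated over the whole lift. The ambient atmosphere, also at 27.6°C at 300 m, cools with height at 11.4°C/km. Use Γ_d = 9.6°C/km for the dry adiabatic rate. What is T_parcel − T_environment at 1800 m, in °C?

+2.7°C (parcel warmer than environment)

Parcel:
  From 300 m to 1800 m (dry): cools by 9.6 × 1.5 = 14.4°C, giving 13.2°C.
Environment:
  From 300 m to 1800 m (environment): cools by 11.4 × 1.5 = 17.1°C, giving 10.5°C.
T_parcel − T_env = 13.2 − 10.5 = +2.7°C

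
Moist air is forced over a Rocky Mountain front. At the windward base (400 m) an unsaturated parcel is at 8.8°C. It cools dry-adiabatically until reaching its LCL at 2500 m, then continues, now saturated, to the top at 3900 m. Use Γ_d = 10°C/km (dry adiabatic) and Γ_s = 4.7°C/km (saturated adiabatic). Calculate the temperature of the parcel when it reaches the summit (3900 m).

-18.78°C

From 400 m to 2500 m (dry): cools by 10 × 2.1 = 21°C, giving -12.2°C.
From 2500 m to 3900 m (saturated): cools by 4.7 × 1.4 = 6.58°C, giving -18.78°C.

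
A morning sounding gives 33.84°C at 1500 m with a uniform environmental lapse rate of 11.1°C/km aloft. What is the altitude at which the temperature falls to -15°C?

5900 m

Height above start = (33.84 − (-15)) / 11.1 = 4.4 km
Altitude = 1500 m + 4400 m = 5900 m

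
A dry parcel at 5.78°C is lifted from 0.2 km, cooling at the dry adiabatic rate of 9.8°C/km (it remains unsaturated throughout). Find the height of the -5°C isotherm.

1.3 km

Height above start = (5.78 − (-5)) / 9.8 = 1.1 km
Altitude = 200 m + 1100 m = 1300 m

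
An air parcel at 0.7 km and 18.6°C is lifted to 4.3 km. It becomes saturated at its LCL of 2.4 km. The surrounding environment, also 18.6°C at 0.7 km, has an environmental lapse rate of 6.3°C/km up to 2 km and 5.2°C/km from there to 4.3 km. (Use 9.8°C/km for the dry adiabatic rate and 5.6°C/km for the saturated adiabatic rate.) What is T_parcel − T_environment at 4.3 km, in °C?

Parcel:
  700–2400 m, dry: Δz = 1.7 km ⇒ ΔT = -16.66°C; T = 1.94°C
  2400–4300 m, saturated: Δz = 1.9 km ⇒ ΔT = -10.64°C; T = -8.7°C
Environment:
  700–2000 m, environment, lower layer: Δz = 1.3 km ⇒ ΔT = -8.19°C; T = 10.41°C
  2000–4300 m, environment, upper layer: Δz = 2.3 km ⇒ ΔT = -11.96°C; T = -1.55°C
T_parcel − T_env = -8.7 − (-1.55) = -7.15°C

-7.15°C (parcel cooler than environment)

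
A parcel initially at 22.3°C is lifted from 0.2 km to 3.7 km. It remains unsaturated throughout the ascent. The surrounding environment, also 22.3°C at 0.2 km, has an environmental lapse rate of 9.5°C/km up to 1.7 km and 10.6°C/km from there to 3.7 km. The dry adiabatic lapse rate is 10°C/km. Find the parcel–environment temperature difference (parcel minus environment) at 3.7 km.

+0.45°C (parcel warmer than environment)

Parcel:
  200 → 3700 m (dry, 10°C/km): ΔT = -10 × 3.5 = -35°C → T = -12.7°C
Environment:
  200 → 1700 m (environment, lower layer, 9.5°C/km): ΔT = -9.5 × 1.5 = -14.25°C → T = 8.05°C
  1700 → 3700 m (environment, upper layer, 10.6°C/km): ΔT = -10.6 × 2 = -21.2°C → T = -13.15°C
T_parcel − T_env = -12.7 − (-13.15) = +0.45°C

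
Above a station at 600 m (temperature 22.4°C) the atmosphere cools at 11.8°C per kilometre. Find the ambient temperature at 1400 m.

From 600 m to 1400 m (environmental): cools by 11.8 × 0.8 = 9.44°C, giving 12.96°C.

12.96°C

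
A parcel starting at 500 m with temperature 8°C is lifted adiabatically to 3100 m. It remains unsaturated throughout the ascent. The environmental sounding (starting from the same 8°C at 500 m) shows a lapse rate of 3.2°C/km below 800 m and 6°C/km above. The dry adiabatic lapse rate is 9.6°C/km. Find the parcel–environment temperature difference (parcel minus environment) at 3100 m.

Parcel:
  Dry to 3100 m: -9.6 × 2.6 km = -24.96°C, so T = -16.96°C.
Environment:
  Environment, lower layer to 800 m: -3.2 × 0.3 km = -0.96°C, so T = 7.04°C.
  Environment, upper layer to 3100 m: -6 × 2.3 km = -13.8°C, so T = -6.76°C.
T_parcel − T_env = -16.96 − (-6.76) = -10.2°C

-10.2°C (parcel cooler than environment)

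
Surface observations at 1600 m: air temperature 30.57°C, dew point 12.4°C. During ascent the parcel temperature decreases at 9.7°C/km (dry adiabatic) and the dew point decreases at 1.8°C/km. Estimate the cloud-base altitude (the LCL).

T and T_d converge at 9.7 − 1.8 = 7.9°C per km
Height above start = (30.57 − 12.4) / 7.9 = 2.3 km
LCL altitude = 1600 m + 2300 m = 3900 m

3900 m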